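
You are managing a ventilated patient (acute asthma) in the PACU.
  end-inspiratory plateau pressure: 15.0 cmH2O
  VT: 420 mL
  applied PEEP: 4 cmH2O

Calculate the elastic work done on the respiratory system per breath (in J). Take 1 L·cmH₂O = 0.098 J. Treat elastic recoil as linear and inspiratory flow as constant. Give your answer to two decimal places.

0.23

Elastic work ≈ ½ × (Pplat − PEEP) × Vt = 0.5 × (15.0 − 4) × 0.420 L = 0.5 × 11.0 × 0.420 = 2.31 L·cmH2O.
× 0.098 J/(L·cmH2O) → 0.2264 J.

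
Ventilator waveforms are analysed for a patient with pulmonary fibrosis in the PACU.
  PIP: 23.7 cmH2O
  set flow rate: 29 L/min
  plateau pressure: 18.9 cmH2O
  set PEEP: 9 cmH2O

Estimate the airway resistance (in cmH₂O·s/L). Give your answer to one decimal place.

Flow: 29 L/min ÷ 60 = 0.4833 L/s.
Raw = (PIP − Pplat) / flow = (23.7 − 18.9) / 0.4833 = 4.8 / 0.4833 = 9.932 cmH2O·s/L.

9.9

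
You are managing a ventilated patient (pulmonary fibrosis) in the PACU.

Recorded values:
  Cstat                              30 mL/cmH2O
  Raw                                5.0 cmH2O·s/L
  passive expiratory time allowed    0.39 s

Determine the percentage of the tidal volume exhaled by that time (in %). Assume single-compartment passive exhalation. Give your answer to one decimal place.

92.6

τ = R × C = 5.0 × 30 mL/cmH2O = 5.0 × 0.030 L/cmH2O = 0.15 s.
Passive exhalation: V(t)/V₀ = e^(−t/τ) = e^(−0.39/0.15) = 0.07427.
Fraction exhaled = 1 − 0.07427 = 0.9257 → 92.57%.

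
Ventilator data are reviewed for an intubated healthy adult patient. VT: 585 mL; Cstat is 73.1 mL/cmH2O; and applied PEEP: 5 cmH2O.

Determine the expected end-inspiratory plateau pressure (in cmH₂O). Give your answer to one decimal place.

Pplat = PEEP + Vt / Cstat = 5 + 585 / 73.1 = 5 + 8.003 = 13.003 cmH2O.

13.0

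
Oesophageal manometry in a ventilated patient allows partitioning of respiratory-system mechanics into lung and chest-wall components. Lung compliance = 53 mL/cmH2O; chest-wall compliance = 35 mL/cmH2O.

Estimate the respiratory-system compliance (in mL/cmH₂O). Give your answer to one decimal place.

21.1

Lung and chest wall are elastances in series: 1/Crs = 1/CL + 1/Ccw.
1/Crs = 1/53 + 1/35 = 0.04744.
Crs = 21.079 mL/cmH2O.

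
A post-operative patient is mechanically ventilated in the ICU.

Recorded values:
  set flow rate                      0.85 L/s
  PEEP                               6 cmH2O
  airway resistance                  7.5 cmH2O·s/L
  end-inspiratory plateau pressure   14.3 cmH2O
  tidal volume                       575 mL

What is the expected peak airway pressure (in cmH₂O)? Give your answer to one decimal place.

PIP = Pplat + Raw × flow = 14.3 + 7.5 × 0.85 = 14.3 + 6.375 = 20.675 cmH2O.

20.7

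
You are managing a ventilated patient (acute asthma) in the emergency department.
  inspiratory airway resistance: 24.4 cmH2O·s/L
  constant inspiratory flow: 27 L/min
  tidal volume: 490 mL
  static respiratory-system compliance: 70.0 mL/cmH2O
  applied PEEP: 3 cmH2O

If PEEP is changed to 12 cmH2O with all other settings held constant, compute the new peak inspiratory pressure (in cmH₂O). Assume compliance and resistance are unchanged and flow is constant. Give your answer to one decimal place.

Flow: 27 L/min ÷ 60 = 0.45 L/s.
PIP = Vt/C + R·V̇ + PEEP (constant-flow equation of motion).
Only the baseline term changes: ΔPIP = ΔPEEP = 12 − 3 = 9.0 cmH2O.
Original PIP = 490/70.0 + 24.4×0.45 + 3 = 20.98 cmH2O; new PIP = 20.98 + (9.0) = 29.98 cmH2O.

30.0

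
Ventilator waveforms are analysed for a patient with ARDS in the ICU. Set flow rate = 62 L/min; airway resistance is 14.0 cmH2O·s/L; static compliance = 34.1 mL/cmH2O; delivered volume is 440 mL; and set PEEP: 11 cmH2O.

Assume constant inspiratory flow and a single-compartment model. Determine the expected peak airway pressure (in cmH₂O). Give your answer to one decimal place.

38.4

Flow: 62 L/min ÷ 60 = 1.0333 L/s.
Equation of motion (constant flow): PIP = Vt/C + R·V̇ + PEEP.
PIP = 440/34.1 + 14.0×1.0333 + 11 = 12.903 + 14.466 + 11 = 38.369 cmH2O.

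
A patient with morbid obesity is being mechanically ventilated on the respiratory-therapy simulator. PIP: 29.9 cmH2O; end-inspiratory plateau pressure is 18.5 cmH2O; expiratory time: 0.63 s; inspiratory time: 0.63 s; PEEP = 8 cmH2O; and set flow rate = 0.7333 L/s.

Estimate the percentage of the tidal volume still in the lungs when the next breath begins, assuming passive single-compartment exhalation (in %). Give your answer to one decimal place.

Vt = flow × Ti = 0.7333 L/s × 0.63 s × 1000 mL/L = 461.98 mL.
R = (PIP − Pplat)/V̇ = (29.9 − 18.5) / 0.7333 = 11.4/0.7333 = 15.546 cmH2O·s/L.
C = Vt/(Pplat − PEEP) = 461.98 / (18.5 − 8) = 461.98/10.5 = 43.998 mL/cmH2O.
τ = R × C = 15.546 × 0.044 L/cmH2O = 0.684 s.
Fraction remaining at end-expiration = e^(−Te/τ) = e^(−0.63/0.684) = 0.3981 → 39.81%.

39.8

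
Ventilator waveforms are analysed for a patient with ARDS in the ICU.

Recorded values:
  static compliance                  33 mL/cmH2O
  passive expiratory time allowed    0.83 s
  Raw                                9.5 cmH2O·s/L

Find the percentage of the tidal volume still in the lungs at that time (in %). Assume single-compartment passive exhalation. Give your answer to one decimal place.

7.1

τ = R × C = 9.5 × 33 mL/cmH2O = 9.5 × 0.033 L/cmH2O = 0.3135 s.
Passive exhalation: V(t)/V₀ = e^(−t/τ) = e^(−0.83/0.3135) = 0.07083.
Fraction remaining = 0.07083 → 7.083%.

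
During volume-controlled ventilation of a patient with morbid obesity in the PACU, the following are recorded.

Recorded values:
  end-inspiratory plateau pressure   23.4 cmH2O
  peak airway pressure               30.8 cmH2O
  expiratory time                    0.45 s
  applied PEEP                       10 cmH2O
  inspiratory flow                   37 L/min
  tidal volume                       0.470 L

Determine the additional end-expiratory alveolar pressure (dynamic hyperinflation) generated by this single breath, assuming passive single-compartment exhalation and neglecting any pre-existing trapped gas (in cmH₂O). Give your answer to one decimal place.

4.6

Flow: 37 L/min ÷ 60 = 0.6167 L/s.
R = (PIP − Pplat)/V̇ = (30.8 − 23.4) / 0.6167 = 7.4/0.6167 = 11.999 cmH2O·s/L.
C = Vt/(Pplat − PEEP) = 470.0 / (23.4 − 10) = 470.0/13.4 = 35.075 mL/cmH2O.
τ = R × C = 11.999 × 0.03508 L/cmH2O = 0.4209 s.
Fraction remaining = e^(−Te/τ) = e^(−0.45/0.4209) = 0.3433; trapped volume = 470.0 × 0.3433 = 161.35 mL.
Additional alveolar pressure from trapping ≈ V_trapped / C = 161.35 / 35.075 = 4.6 cmH2O.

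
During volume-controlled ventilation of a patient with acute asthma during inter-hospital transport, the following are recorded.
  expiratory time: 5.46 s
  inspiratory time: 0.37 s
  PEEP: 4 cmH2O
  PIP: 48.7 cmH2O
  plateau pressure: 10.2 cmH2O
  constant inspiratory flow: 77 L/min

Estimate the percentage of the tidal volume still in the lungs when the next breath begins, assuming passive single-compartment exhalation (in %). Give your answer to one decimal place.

Flow: 77 L/min ÷ 60 = 1.2833 L/s.
Vt = flow × Ti = 1.2833 L/s × 0.37 s × 1000 mL/L = 474.82 mL.
R = (PIP − Pplat)/V̇ = (48.7 − 10.2) / 1.2833 = 38.5/1.2833 = 30.001 cmH2O·s/L.
C = Vt/(Pplat − PEEP) = 474.82 / (10.2 − 4) = 474.82/6.2 = 76.584 mL/cmH2O.
τ = R × C = 30.001 × 0.07658 L/cmH2O = 2.297 s.
Fraction remaining at end-expiration = e^(−Te/τ) = e^(−5.46/2.297) = 0.09283 → 9.283%.

9.3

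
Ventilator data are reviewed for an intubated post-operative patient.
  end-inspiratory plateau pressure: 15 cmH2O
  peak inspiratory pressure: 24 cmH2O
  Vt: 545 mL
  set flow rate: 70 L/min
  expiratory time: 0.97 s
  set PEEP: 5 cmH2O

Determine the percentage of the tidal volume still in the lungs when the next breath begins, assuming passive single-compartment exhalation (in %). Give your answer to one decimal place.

10.0

Flow: 70 L/min ÷ 60 = 1.1667 L/s.
R = (PIP − Pplat)/V̇ = (24 − 15) / 1.1667 = 9.0/1.1667 = 7.714 cmH2O·s/L.
C = Vt/(Pplat − PEEP) = 545.0 / (15 − 5) = 545.0/10.0 = 54.5 mL/cmH2O.
τ = R × C = 7.714 × 0.0545 L/cmH2O = 0.4204 s.
Fraction remaining at end-expiration = e^(−Te/τ) = e^(−0.97/0.4204) = 0.09953 → 9.953%.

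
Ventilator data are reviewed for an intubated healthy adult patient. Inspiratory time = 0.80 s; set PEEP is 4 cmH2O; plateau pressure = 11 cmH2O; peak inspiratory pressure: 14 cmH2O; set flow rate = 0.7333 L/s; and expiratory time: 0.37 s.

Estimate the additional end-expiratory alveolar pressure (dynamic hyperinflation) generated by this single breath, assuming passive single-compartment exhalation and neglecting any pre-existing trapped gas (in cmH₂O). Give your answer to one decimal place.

Vt = flow × Ti = 0.7333 L/s × 0.80 s × 1000 mL/L = 586.64 mL.
R = (PIP − Pplat)/V̇ = (14 − 11) / 0.7333 = 3.0/0.7333 = 4.091 cmH2O·s/L.
C = Vt/(Pplat − PEEP) = 586.64 / (11 − 4) = 586.64/7.0 = 83.806 mL/cmH2O.
τ = R × C = 4.091 × 0.08381 L/cmH2O = 0.3429 s.
Fraction remaining = e^(−Te/τ) = e^(−0.37/0.3429) = 0.3399; trapped volume = 586.64 × 0.3399 = 199.4 mL.
Additional alveolar pressure from trapping ≈ V_trapped / C = 199.4 / 83.806 = 2.379 cmH2O.

2.4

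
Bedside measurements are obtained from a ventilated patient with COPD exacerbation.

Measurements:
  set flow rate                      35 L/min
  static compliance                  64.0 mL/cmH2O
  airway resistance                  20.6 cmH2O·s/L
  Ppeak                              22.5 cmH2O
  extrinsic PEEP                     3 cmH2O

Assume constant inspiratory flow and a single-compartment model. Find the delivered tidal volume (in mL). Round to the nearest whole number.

Flow: 35 L/min ÷ 60 = 0.5833 L/s.
Equation of motion (constant flow): PIP = Vt/C + R·V̇ + PEEP.
Vt/C = PIP − R·V̇ − PEEP = 22.5 − 12.016 − 3 = 7.484 cmH2O.
Vt = C × 7.484 = 64.0 × 7.484 = 478.98 mL.

479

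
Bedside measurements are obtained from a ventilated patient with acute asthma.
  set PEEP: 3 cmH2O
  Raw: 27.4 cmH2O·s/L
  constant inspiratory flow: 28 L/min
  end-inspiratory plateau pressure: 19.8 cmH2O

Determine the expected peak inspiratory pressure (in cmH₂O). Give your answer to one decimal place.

32.6

Flow: 28 L/min ÷ 60 = 0.4667 L/s.
PIP = Pplat + Raw × flow = 19.8 + 27.4 × 0.4667 = 19.8 + 12.788 = 32.588 cmH2O.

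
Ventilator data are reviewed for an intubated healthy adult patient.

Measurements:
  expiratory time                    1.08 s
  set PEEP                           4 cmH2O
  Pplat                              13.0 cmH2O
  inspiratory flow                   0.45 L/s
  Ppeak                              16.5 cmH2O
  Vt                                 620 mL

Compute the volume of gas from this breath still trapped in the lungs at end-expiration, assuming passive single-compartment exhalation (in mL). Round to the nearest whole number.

83

R = (PIP − Pplat)/V̇ = (16.5 − 13.0) / 0.45 = 3.5/0.45 = 7.778 cmH2O·s/L.
C = Vt/(Pplat − PEEP) = 620.0 / (13.0 − 4) = 620.0/9.0 = 68.889 mL/cmH2O.
τ = R × C = 7.778 × 0.06889 L/cmH2O = 0.5358 s.
Fraction remaining = e^(−Te/τ) = e^(−1.08/0.5358) = 0.1332.
Trapped volume = 620.0 × 0.1332 = 82.584 mL.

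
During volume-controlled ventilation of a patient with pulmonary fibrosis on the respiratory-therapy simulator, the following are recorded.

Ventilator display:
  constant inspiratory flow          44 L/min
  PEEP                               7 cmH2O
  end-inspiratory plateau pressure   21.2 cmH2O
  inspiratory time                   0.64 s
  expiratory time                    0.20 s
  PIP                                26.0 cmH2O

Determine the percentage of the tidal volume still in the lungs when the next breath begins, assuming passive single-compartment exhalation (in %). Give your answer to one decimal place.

Flow: 44 L/min ÷ 60 = 0.7333 L/s.
Vt = flow × Ti = 0.7333 L/s × 0.64 s × 1000 mL/L = 469.31 mL.
R = (PIP − Pplat)/V̇ = (26.0 − 21.2) / 0.7333 = 4.8/0.7333 = 6.546 cmH2O·s/L.
C = Vt/(Pplat − PEEP) = 469.31 / (21.2 − 7) = 469.31/14.2 = 33.05 mL/cmH2O.
τ = R × C = 6.546 × 0.03305 L/cmH2O = 0.2163 s.
Fraction remaining at end-expiration = e^(−Te/τ) = e^(−0.20/0.2163) = 0.3967 → 39.67%.

39.7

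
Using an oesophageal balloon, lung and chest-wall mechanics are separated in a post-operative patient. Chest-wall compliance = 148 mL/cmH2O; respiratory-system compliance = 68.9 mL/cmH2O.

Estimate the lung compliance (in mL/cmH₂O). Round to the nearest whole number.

1/CL = 1/Crs − 1/Ccw.
1/CL = 1/68.9 − 1/148 = 0.007757.
CL = 128.92 mL/cmH2O.

129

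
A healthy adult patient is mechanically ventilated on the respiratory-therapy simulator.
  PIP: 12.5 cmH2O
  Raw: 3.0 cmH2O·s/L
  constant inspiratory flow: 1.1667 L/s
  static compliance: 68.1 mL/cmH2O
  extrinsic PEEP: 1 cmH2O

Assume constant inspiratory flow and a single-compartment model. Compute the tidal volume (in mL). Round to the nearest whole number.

545

Equation of motion (constant flow): PIP = Vt/C + R·V̇ + PEEP.
Vt/C = PIP − R·V̇ − PEEP = 12.5 − 3.5 − 1 = 8.0 cmH2O.
Vt = C × 8.0 = 68.1 × 8.0 = 544.8 mL.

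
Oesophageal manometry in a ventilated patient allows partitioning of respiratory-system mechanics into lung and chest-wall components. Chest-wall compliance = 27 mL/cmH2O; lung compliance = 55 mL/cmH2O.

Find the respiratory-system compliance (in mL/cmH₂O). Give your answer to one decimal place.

Lung and chest wall are elastances in series: 1/Crs = 1/CL + 1/Ccw.
1/Crs = 1/55 + 1/27 = 0.05522.
Crs = 18.109 mL/cmH2O.

18.1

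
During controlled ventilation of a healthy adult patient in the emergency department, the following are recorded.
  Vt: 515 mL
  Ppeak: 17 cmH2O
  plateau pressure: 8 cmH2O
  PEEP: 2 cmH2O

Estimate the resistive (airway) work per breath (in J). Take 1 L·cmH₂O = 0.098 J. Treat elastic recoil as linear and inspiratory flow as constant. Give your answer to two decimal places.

0.45

With constant inspiratory flow the resistive pressure is constant at PIP − Pplat = 17 − 8 = 9.0 cmH2O, so resistive work = 9.0 × 0.515 = 4.635 L·cmH2O.
× 0.098 J/(L·cmH2O) → 0.4542 J.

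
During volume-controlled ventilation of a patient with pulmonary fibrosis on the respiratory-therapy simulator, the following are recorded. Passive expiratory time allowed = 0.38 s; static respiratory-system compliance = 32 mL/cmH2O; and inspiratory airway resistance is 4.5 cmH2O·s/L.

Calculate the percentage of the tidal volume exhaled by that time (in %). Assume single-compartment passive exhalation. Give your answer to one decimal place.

92.9

τ = R × C = 4.5 × 32 mL/cmH2O = 4.5 × 0.032 L/cmH2O = 0.144 s.
Passive exhalation: V(t)/V₀ = e^(−t/τ) = e^(−0.38/0.144) = 0.07144.
Fraction exhaled = 1 − 0.07144 = 0.9286 → 92.86%.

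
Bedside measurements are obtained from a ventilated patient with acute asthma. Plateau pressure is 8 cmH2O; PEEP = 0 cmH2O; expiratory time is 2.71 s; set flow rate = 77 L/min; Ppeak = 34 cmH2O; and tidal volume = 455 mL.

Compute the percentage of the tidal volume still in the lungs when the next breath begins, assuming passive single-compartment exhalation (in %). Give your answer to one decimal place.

Flow: 77 L/min ÷ 60 = 1.2833 L/s.
R = (PIP − Pplat)/V̇ = (34 − 8) / 1.2833 = 26.0/1.2833 = 20.26 cmH2O·s/L.
C = Vt/(Pplat − PEEP) = 455.0 / (8 − 0) = 455.0/8.0 = 56.875 mL/cmH2O.
τ = R × C = 20.26 × 0.05688 L/cmH2O = 1.152 s.
Fraction remaining at end-expiration = e^(−Te/τ) = e^(−2.71/1.152) = 0.09514 → 9.514%.

9.5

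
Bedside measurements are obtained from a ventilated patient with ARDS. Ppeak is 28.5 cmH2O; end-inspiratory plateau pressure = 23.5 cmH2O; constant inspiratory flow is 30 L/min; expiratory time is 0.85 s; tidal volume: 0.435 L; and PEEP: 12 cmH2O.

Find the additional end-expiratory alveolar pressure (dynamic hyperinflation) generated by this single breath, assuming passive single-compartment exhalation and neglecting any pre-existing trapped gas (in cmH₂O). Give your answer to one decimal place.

1.2

Flow: 30 L/min ÷ 60 = 0.5 L/s.
R = (PIP − Pplat)/V̇ = (28.5 − 23.5) / 0.5 = 5.0/0.5 = 10.0 cmH2O·s/L.
C = Vt/(Pplat − PEEP) = 435.0 / (23.5 − 12) = 435.0/11.5 = 37.826 mL/cmH2O.
τ = R × C = 10.0 × 0.03783 L/cmH2O = 0.3783 s.
Fraction remaining = e^(−Te/τ) = e^(−0.85/0.3783) = 0.1057; trapped volume = 435.0 × 0.1057 = 45.98 mL.
Additional alveolar pressure from trapping ≈ V_trapped / C = 45.98 / 37.826 = 1.216 cmH2O.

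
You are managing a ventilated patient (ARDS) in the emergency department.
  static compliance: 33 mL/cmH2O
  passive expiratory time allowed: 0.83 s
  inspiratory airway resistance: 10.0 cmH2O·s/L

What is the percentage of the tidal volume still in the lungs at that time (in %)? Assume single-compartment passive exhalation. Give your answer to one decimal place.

8.1

τ = R × C = 10.0 × 33 mL/cmH2O = 10.0 × 0.033 L/cmH2O = 0.33 s.
Passive exhalation: V(t)/V₀ = e^(−t/τ) = e^(−0.83/0.33) = 0.08085.
Fraction remaining = 0.08085 → 8.085%.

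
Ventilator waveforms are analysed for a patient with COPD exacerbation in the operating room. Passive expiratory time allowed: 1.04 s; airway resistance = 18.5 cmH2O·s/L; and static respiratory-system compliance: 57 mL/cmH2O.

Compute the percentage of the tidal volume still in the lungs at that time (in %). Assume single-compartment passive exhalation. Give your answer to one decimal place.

τ = R × C = 18.5 × 57 mL/cmH2O = 18.5 × 0.057 L/cmH2O = 1.055 s.
Passive exhalation: V(t)/V₀ = e^(−t/τ) = e^(−1.04/1.055) = 0.3731.
Fraction remaining = 0.3731 → 37.31%.

37.3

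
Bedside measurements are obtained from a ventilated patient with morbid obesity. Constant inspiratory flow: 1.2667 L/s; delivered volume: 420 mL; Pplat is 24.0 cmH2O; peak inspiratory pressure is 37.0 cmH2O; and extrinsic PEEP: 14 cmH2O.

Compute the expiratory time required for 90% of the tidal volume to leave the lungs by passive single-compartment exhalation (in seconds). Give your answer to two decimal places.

0.99

R = (PIP − Pplat)/V̇ = (37.0 − 24.0) / 1.2667 = 13.0/1.2667 = 10.263 cmH2O·s/L.
C = Vt/(Pplat − PEEP) = 420.0 / (24.0 − 14) = 420.0/10.0 = 42.0 mL/cmH2O.
τ = R × C = 10.263 × 0.042 L/cmH2O = 0.431 s.
t = −τ·ln(1 − 0.90) = −0.431·ln(0.1) = 0.9924 s.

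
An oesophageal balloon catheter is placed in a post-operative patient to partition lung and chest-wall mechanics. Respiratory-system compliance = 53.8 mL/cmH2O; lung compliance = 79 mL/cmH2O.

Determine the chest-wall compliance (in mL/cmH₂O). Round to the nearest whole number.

1/Ccw = 1/Crs − 1/CL.
1/Ccw = 1/53.8 − 1/79 = 0.005929.
Ccw = 168.66 mL/cmH2O.

169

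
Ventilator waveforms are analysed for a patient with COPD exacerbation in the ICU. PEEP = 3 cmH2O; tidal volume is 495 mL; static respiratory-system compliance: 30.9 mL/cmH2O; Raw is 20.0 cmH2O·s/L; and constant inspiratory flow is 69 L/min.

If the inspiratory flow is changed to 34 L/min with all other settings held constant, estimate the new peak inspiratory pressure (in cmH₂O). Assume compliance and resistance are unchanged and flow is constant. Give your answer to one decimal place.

Flow: 69 L/min ÷ 60 = 1.15 L/s.
New flow: 34 L/min ÷ 60 = 0.5667 L/s.
PIP = Vt/C + R·V̇ + PEEP (constant-flow equation of motion).
Only the resistive term changes: ΔPIP = R × ΔV̇ = 20.0 × (0.5667 − 1.15) = 20.0 × -0.5833 = -11.666 cmH2O.
Original PIP = 495/30.9 + 20.0×1.15 + 3 = 42.019 cmH2O; new PIP = 42.019 + (-11.666) = 30.353 cmH2O.

30.4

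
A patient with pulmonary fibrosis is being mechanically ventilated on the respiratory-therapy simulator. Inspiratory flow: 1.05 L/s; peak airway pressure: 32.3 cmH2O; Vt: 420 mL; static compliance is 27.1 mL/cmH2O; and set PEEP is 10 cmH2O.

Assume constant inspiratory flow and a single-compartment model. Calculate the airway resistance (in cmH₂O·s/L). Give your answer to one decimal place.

6.5

Equation of motion (constant flow): PIP = Vt/C + R·V̇ + PEEP.
R·V̇ = PIP − Vt/C − PEEP = 32.3 − 420/27.1 − 10 = 32.3 − 15.498 − 10 = 6.802 cmH2O.
R = 6.802 / 1.05 = 6.478 cmH2O·s/L.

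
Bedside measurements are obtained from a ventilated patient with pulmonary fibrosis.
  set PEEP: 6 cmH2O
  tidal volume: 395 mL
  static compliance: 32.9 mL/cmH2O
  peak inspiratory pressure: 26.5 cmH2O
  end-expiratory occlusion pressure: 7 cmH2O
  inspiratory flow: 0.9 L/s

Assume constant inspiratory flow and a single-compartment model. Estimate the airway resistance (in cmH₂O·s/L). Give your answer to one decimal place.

Total PEEP = 7 cmH2O (set 6 + intrinsic 1); this is the baseline alveolar pressure.
Equation of motion (constant flow): PIP = Vt/C + R·V̇ + PEEP.
R·V̇ = PIP − Vt/C − PEEP = 26.5 − 395/32.9 − 7 = 26.5 − 12.006 − 7 = 7.494 cmH2O.
R = 7.494 / 0.9 = 8.327 cmH2O·s/L.

8.3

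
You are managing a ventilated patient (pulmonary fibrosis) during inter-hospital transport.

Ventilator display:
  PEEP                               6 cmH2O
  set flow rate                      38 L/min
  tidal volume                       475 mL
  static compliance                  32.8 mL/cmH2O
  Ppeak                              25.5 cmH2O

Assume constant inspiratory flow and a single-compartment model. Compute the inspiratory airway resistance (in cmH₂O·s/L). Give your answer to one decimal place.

7.9

Flow: 38 L/min ÷ 60 = 0.6333 L/s.
Equation of motion (constant flow): PIP = Vt/C + R·V̇ + PEEP.
R·V̇ = PIP − Vt/C − PEEP = 25.5 − 475/32.8 − 6 = 25.5 − 14.482 − 6 = 5.018 cmH2O.
R = 5.018 / 0.6333 = 7.924 cmH2O·s/L.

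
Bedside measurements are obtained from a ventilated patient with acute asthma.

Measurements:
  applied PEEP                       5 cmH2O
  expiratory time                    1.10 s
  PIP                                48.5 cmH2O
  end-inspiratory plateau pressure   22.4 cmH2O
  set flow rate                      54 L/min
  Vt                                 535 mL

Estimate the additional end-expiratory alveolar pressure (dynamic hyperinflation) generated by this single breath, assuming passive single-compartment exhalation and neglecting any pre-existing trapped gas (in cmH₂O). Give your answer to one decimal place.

Flow: 54 L/min ÷ 60 = 0.9 L/s.
R = (PIP − Pplat)/V̇ = (48.5 − 22.4) / 0.9 = 26.1/0.9 = 29.0 cmH2O·s/L.
C = Vt/(Pplat − PEEP) = 535.0 / (22.4 − 5) = 535.0/17.4 = 30.747 mL/cmH2O.
τ = R × C = 29.0 × 0.03075 L/cmH2O = 0.8918 s.
Fraction remaining = e^(−Te/τ) = e^(−1.10/0.8918) = 0.2913; trapped volume = 535.0 × 0.2913 = 155.85 mL.
Additional alveolar pressure from trapping ≈ V_trapped / C = 155.85 / 30.747 = 5.069 cmH2O.

5.1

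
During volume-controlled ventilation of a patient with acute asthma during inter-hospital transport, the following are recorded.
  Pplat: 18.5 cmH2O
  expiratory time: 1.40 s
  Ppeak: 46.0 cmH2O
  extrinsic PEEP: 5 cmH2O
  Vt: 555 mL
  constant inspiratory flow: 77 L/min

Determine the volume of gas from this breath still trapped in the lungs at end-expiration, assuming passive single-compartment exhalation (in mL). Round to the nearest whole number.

113

Flow: 77 L/min ÷ 60 = 1.2833 L/s.
R = (PIP − Pplat)/V̇ = (46.0 − 18.5) / 1.2833 = 27.5/1.2833 = 21.429 cmH2O·s/L.
C = Vt/(Pplat − PEEP) = 555.0 / (18.5 − 5) = 555.0/13.5 = 41.111 mL/cmH2O.
τ = R × C = 21.429 × 0.04111 L/cmH2O = 0.8809 s.
Fraction remaining = e^(−Te/τ) = e^(−1.40/0.8809) = 0.2041.
Trapped volume = 555.0 × 0.2041 = 113.28 mL.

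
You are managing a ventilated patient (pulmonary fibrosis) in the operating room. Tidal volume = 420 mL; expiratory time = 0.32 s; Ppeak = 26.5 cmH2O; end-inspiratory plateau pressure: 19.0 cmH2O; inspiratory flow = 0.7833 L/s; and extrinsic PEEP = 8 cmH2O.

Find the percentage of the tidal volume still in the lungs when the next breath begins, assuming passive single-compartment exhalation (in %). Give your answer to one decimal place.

41.7

R = (PIP − Pplat)/V̇ = (26.5 − 19.0) / 0.7833 = 7.5/0.7833 = 9.575 cmH2O·s/L.
C = Vt/(Pplat − PEEP) = 420.0 / (19.0 − 8) = 420.0/11.0 = 38.182 mL/cmH2O.
τ = R × C = 9.575 × 0.03818 L/cmH2O = 0.3656 s.
Fraction remaining at end-expiration = e^(−Te/τ) = e^(−0.32/0.3656) = 0.4167 → 41.67%.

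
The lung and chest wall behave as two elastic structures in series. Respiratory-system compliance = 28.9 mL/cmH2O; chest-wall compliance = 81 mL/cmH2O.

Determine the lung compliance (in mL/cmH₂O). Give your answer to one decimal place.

1/CL = 1/Crs − 1/Ccw.
1/CL = 1/28.9 − 1/81 = 0.02226.
CL = 44.924 mL/cmH2O.

44.9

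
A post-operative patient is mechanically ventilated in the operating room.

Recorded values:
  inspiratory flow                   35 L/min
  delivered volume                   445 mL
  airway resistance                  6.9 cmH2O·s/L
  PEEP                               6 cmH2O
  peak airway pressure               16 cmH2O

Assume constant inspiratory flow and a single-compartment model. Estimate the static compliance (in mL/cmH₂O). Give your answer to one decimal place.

74.5

Flow: 35 L/min ÷ 60 = 0.5833 L/s.
Equation of motion (constant flow): PIP = Vt/C + R·V̇ + PEEP.
Vt/C = PIP − R·V̇ − PEEP = 16 − 6.9×0.5833 − 6 = 16 − 4.025 − 6 = 5.975 cmH2O.
C = Vt / 5.975 = 445 / 5.975 = 74.477 mL/cmH2O.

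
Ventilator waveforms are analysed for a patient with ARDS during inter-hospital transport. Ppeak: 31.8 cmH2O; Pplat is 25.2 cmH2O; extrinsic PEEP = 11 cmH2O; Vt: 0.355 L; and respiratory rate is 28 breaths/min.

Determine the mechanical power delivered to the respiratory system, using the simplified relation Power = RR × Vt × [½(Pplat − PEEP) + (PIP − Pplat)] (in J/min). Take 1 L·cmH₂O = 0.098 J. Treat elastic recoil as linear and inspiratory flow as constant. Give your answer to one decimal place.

13.3

Per-breath work = Vt × [½(Pplat−PEEP) + (PIP−Pplat)] = 0.355 × [0.5×14.2 + 6.6] = 0.355 × 13.7 = 4.864 L·cmH2O.
Power = 28 × 4.864 = 136.19 L·cmH2O/min.
× 0.098 J/(L·cmH2O) → 13.347 J/min.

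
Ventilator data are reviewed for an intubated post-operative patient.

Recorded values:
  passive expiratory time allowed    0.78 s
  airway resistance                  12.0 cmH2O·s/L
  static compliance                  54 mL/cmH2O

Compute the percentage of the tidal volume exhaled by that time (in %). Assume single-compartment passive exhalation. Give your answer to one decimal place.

τ = R × C = 12.0 × 54 mL/cmH2O = 12.0 × 0.054 L/cmH2O = 0.648 s.
Passive exhalation: V(t)/V₀ = e^(−t/τ) = e^(−0.78/0.648) = 0.3001.
Fraction exhaled = 1 − 0.3001 = 0.6999 → 69.99%.

70.0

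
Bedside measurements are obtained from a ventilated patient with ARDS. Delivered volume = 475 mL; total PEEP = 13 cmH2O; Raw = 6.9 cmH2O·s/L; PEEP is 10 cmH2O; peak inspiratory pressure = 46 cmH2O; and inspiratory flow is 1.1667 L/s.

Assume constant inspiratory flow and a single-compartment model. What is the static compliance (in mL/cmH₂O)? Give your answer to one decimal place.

19.0

Total PEEP = 13 cmH2O (set 10 + intrinsic 3); this is the baseline alveolar pressure.
Equation of motion (constant flow): PIP = Vt/C + R·V̇ + PEEP.
Vt/C = PIP − R·V̇ − PEEP = 46 − 6.9×1.1667 − 13 = 46 − 8.05 − 13 = 24.95 cmH2O.
C = Vt / 24.95 = 475 / 24.95 = 19.038 mL/cmH2O.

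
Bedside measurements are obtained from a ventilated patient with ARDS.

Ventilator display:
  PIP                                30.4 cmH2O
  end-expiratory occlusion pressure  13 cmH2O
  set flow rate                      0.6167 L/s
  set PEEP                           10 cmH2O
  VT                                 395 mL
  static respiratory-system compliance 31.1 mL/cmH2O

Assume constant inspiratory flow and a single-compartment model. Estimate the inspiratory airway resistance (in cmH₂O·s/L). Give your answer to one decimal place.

7.6

Total PEEP = 13 cmH2O (set 10 + intrinsic 3); this is the baseline alveolar pressure.
Equation of motion (constant flow): PIP = Vt/C + R·V̇ + PEEP.
R·V̇ = PIP − Vt/C − PEEP = 30.4 − 395/31.1 − 13 = 30.4 − 12.701 − 13 = 4.699 cmH2O.
R = 4.699 / 0.6167 = 7.62 cmH2O·s/L.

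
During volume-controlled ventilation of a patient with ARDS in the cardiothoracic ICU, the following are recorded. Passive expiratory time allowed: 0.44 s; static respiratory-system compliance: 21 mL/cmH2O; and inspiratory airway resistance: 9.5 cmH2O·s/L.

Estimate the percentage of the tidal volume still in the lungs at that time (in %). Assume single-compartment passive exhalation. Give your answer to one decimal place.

τ = R × C = 9.5 × 21 mL/cmH2O = 9.5 × 0.021 L/cmH2O = 0.1995 s.
Passive exhalation: V(t)/V₀ = e^(−t/τ) = e^(−0.44/0.1995) = 0.1102.
Fraction remaining = 0.1102 → 11.02%.

11.0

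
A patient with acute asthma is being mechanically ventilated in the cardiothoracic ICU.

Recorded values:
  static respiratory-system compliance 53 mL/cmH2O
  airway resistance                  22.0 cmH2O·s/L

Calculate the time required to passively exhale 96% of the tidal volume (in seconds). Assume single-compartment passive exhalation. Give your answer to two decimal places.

τ = R × C = 22.0 × 53 mL/cmH2O = 22.0 × 0.053 L/cmH2O = 1.166 s.
Exhaled fraction f = 1 − e^(−t/τ) → t = −τ·ln(1 − f) = −1.166·ln(0.04) = 3.753 s.

3.75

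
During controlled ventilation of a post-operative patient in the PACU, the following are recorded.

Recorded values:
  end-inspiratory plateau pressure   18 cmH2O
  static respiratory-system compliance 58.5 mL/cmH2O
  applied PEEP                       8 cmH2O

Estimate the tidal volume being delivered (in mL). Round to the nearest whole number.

585

Vt = Cstat × (Pplat − PEEP) = 58.5 × (18 − 8) = 58.5 × 10.0 = 585.0 mL.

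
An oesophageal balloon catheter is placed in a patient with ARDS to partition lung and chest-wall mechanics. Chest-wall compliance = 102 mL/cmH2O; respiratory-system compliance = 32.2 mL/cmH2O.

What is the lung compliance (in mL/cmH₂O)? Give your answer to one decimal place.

1/CL = 1/Crs − 1/Ccw.
1/CL = 1/32.2 − 1/102 = 0.02125.
CL = 47.059 mL/cmH2O.

47.1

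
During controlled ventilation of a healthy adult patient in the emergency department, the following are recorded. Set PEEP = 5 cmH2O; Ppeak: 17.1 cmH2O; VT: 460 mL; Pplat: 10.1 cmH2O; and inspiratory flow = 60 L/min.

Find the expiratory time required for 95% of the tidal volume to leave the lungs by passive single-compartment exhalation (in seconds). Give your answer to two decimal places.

1.89

Flow: 60 L/min ÷ 60 = 1 L/s.
R = (PIP − Pplat)/V̇ = (17.1 − 10.1) / 1 = 7.0/1 = 7.0 cmH2O·s/L.
C = Vt/(Pplat − PEEP) = 460.0 / (10.1 − 5) = 460.0/5.1 = 90.196 mL/cmH2O.
τ = R × C = 7.0 × 0.0902 L/cmH2O = 0.6314 s.
t = −τ·ln(1 − 0.95) = −0.6314·ln(0.05) = 1.892 s.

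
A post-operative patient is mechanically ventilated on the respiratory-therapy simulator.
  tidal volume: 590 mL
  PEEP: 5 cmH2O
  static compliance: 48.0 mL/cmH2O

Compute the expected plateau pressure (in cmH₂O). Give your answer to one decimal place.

Pplat = PEEP + Vt / Cstat = 5 + 590 / 48.0 = 5 + 12.292 = 17.292 cmH2O.

17.3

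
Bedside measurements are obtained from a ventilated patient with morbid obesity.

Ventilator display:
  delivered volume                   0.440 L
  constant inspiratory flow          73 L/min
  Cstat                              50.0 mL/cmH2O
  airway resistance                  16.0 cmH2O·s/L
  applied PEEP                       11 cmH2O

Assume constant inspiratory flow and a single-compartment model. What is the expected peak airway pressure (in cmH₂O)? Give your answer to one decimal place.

Flow: 73 L/min ÷ 60 = 1.2167 L/s.
Equation of motion (constant flow): PIP = Vt/C + R·V̇ + PEEP.
PIP = 440/50.0 + 16.0×1.2167 + 11 = 8.8 + 19.467 + 11 = 39.267 cmH2O.

39.3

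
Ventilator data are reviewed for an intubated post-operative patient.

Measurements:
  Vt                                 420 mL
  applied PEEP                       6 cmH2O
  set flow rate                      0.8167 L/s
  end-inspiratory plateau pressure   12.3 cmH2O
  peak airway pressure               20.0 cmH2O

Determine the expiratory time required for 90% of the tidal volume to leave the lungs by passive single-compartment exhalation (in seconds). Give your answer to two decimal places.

1.45

R = (PIP − Pplat)/V̇ = (20.0 − 12.3) / 0.8167 = 7.7/0.8167 = 9.428 cmH2O·s/L.
C = Vt/(Pplat − PEEP) = 420.0 / (12.3 − 6) = 420.0/6.3 = 66.667 mL/cmH2O.
τ = R × C = 9.428 × 0.06667 L/cmH2O = 0.6286 s.
t = −τ·ln(1 − 0.90) = −0.6286·ln(0.1) = 1.447 s.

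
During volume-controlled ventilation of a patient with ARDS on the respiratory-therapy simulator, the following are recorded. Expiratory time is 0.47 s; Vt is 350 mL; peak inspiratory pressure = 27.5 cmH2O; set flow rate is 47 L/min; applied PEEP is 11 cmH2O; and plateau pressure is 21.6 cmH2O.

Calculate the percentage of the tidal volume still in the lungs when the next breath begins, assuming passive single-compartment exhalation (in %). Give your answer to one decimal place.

15.1

Flow: 47 L/min ÷ 60 = 0.7833 L/s.
R = (PIP − Pplat)/V̇ = (27.5 − 21.6) / 0.7833 = 5.9/0.7833 = 7.532 cmH2O·s/L.
C = Vt/(Pplat − PEEP) = 350.0 / (21.6 − 11) = 350.0/10.6 = 33.019 mL/cmH2O.
τ = R × C = 7.532 × 0.03302 L/cmH2O = 0.2487 s.
Fraction remaining at end-expiration = e^(−Te/τ) = e^(−0.47/0.2487) = 0.1511 → 15.11%.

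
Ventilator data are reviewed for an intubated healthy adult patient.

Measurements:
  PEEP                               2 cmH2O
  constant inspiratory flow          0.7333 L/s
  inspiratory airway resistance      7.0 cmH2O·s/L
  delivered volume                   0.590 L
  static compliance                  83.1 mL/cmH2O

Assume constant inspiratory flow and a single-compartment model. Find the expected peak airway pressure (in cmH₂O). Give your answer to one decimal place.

Equation of motion (constant flow): PIP = Vt/C + R·V̇ + PEEP.
PIP = 590/83.1 + 7.0×0.7333 + 2 = 7.1 + 5.133 + 2 = 14.233 cmH2O.

14.2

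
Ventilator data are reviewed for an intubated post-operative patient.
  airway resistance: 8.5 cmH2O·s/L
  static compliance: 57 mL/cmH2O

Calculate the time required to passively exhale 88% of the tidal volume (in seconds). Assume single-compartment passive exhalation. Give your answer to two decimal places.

1.03

τ = R × C = 8.5 × 57 mL/cmH2O = 8.5 × 0.057 L/cmH2O = 0.4845 s.
Exhaled fraction f = 1 − e^(−t/τ) → t = −τ·ln(1 − f) = −0.4845·ln(0.12) = 1.027 s.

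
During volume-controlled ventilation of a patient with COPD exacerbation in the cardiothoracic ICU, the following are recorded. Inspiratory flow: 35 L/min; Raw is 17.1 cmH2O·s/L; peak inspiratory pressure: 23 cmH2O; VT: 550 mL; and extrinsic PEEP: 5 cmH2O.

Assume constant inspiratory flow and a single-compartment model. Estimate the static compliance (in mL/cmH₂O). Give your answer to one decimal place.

68.5

Flow: 35 L/min ÷ 60 = 0.5833 L/s.
Equation of motion (constant flow): PIP = Vt/C + R·V̇ + PEEP.
Vt/C = PIP − R·V̇ − PEEP = 23 − 17.1×0.5833 − 5 = 23 − 9.974 − 5 = 8.026 cmH2O.
C = Vt / 8.026 = 550 / 8.026 = 68.527 mL/cmH2O.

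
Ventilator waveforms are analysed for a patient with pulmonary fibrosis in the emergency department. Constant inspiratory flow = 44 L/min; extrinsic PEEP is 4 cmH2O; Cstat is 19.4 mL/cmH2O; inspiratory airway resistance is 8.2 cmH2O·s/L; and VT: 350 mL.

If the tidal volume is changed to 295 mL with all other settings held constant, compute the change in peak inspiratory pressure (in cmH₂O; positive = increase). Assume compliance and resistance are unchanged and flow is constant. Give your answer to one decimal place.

-2.8

PIP = Vt/C + R·V̇ + PEEP (constant-flow equation of motion).
Only the elastic term changes: ΔPIP = ΔVt / C = (295 − 350) / 19.4 = -2.835 cmH2O.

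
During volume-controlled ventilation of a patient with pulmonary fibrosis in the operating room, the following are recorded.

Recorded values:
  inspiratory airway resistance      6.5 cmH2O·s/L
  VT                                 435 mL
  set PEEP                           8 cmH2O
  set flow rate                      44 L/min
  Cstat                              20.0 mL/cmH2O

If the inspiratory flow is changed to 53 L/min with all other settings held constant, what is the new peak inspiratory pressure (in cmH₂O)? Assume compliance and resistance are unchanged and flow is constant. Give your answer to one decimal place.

35.5

Flow: 44 L/min ÷ 60 = 0.7333 L/s.
New flow: 53 L/min ÷ 60 = 0.8833 L/s.
PIP = Vt/C + R·V̇ + PEEP (constant-flow equation of motion).
Only the resistive term changes: ΔPIP = R × ΔV̇ = 6.5 × (0.8833 − 0.7333) = 6.5 × 0.15 = 0.975 cmH2O.
Original PIP = 435/20.0 + 6.5×0.7333 + 8 = 34.516 cmH2O; new PIP = 34.516 + (0.975) = 35.491 cmH2O.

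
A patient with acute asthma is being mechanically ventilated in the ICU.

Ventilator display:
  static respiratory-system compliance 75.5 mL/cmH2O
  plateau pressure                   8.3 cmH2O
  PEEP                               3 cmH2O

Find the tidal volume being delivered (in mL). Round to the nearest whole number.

400

Vt = Cstat × (Pplat − PEEP) = 75.5 × (8.3 − 3) = 75.5 × 5.3 = 400.15 mL.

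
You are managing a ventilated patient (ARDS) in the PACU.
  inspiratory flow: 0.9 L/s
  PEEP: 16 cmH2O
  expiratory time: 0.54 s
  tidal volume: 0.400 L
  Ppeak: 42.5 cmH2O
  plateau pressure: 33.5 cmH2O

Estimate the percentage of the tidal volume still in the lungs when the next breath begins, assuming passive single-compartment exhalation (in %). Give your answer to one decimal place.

R = (PIP − Pplat)/V̇ = (42.5 − 33.5) / 0.9 = 9.0/0.9 = 10.0 cmH2O·s/L.
C = Vt/(Pplat − PEEP) = 400.0 / (33.5 − 16) = 400.0/17.5 = 22.857 mL/cmH2O.
τ = R × C = 10.0 × 0.02286 L/cmH2O = 0.2286 s.
Fraction remaining at end-expiration = e^(−Te/τ) = e^(−0.54/0.2286) = 0.09421 → 9.421%.

9.4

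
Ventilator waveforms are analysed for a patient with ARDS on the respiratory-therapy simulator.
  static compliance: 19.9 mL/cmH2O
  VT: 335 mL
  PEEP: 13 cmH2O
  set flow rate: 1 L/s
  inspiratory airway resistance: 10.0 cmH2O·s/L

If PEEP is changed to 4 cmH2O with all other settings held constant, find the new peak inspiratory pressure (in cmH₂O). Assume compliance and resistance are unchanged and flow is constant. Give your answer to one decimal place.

PIP = Vt/C + R·V̇ + PEEP (constant-flow equation of motion).
Only the baseline term changes: ΔPIP = ΔPEEP = 4 − 13 = -9.0 cmH2O.
Original PIP = 335/19.9 + 10.0×1 + 13 = 39.834 cmH2O; new PIP = 39.834 + (-9.0) = 30.834 cmH2O.

30.8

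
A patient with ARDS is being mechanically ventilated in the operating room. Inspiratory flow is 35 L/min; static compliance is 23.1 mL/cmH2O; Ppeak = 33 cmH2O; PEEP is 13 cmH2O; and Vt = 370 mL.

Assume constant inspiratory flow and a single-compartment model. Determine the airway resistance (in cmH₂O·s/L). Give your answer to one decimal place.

6.8

Flow: 35 L/min ÷ 60 = 0.5833 L/s.
Equation of motion (constant flow): PIP = Vt/C + R·V̇ + PEEP.
R·V̇ = PIP − Vt/C − PEEP = 33 − 370/23.1 − 13 = 33 − 16.017 − 13 = 3.983 cmH2O.
R = 3.983 / 0.5833 = 6.828 cmH2O·s/L.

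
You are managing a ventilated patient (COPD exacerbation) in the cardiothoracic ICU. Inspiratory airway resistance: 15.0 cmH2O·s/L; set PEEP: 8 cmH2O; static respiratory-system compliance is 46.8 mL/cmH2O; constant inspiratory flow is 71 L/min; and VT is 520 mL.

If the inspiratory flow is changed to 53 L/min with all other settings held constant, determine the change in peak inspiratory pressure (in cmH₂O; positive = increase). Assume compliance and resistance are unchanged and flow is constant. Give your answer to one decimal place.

Flow: 71 L/min ÷ 60 = 1.1833 L/s.
New flow: 53 L/min ÷ 60 = 0.8833 L/s.
PIP = Vt/C + R·V̇ + PEEP (constant-flow equation of motion).
Only the resistive term changes: ΔPIP = R × ΔV̇ = 15.0 × (0.8833 − 1.1833) = 15.0 × -0.3 = -4.5 cmH2O.

-4.5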